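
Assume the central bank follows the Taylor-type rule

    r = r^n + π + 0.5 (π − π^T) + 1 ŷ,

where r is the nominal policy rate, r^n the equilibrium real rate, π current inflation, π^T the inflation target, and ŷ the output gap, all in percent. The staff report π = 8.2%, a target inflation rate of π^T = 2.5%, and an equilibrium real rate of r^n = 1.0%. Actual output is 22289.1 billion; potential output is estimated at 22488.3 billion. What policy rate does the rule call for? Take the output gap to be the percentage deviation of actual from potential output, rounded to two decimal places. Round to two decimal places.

Output gap = 100 × (22289.1 − 22488.3) / 22488.3 = -0.89%.
r = 1.00 + 8.20 + 0.5 × (8.20 − 2.50) + 1 × (-0.89)
   = 1.00 + 8.2 + 2.85 − 0.89 = 11.16

11.16%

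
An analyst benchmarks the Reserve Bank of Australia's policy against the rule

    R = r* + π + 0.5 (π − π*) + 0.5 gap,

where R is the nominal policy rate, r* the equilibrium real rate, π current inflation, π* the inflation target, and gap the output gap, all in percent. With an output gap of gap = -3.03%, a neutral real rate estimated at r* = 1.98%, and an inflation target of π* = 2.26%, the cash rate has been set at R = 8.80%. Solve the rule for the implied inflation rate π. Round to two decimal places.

Collecting π: R = r* + (1 + 0.5) π − 0.5 π* + 0.5 gap
1.5 π = 8.80 − 1.98 + 0.5 × 2.26 − 0.5 × (-3.03) = 9.465
π = 9.465 / 1.5 = 6.31

6.31%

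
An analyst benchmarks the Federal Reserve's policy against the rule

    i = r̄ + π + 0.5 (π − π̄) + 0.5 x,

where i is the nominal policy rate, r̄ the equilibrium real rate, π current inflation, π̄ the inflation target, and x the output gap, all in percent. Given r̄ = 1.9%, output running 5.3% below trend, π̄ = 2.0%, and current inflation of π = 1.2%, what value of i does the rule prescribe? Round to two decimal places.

Output 5.3% below potential → x = -5.3.
i = 1.9 + 1.2 + 0.5 × (1.2 − 2.0) + 0.5 × (-5.3)
   = 1.9 + 1.2 − 0.4 − 2.65 = 0.05

0.05%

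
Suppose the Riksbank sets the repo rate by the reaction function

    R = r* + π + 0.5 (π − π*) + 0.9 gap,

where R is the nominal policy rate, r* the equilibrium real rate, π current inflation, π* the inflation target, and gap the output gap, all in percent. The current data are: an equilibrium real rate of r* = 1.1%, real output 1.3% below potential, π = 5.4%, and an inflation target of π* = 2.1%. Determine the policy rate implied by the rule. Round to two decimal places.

6.98%

Output 1.3% below potential → gap = -1.3.
R = 1.1 + 5.4 + 0.5 × (5.4 − 2.1) + 0.9 × (-1.3)
   = 1.1 + 5.4 + 1.65 − 1.17 = 6.98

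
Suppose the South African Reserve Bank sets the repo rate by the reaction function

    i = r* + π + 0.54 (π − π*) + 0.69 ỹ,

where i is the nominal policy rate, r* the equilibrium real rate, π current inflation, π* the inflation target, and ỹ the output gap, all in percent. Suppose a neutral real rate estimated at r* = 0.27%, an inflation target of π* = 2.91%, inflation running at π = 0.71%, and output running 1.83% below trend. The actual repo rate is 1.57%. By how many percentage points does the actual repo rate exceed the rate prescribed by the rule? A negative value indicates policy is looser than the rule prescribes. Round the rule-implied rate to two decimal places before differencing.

3.04 pp

Output 1.83% below potential → ỹ = -1.83.
i = 0.27 + 0.71 + 0.54 × (0.71 − 2.91) + 0.69 × (-1.83)
   = 0.27 + 0.71 − 1.188 − 1.2627 = -1.47
Deviation = 1.57 − (-1.47) = 3.04 pp.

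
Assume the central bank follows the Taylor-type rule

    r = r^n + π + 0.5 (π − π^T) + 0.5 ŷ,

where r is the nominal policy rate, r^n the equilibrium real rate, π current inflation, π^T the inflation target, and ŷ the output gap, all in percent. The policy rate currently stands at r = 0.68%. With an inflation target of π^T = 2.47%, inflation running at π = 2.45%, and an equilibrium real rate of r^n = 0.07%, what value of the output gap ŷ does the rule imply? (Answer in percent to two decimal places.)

0.5 ŷ = 0.68 − 0.07 − 2.45 − 0.5 × (2.45 − 2.47) = -1.83
ŷ = -1.83 / 0.5 = -3.66

-3.66%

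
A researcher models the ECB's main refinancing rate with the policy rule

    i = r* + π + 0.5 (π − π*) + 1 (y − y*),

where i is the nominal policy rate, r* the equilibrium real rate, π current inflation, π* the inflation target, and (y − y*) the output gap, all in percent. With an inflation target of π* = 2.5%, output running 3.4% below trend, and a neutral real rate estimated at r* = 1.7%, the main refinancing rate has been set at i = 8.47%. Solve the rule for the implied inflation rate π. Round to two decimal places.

Output 3.4% below potential → (y − y*) = -3.4.
Collecting π: i = r* + (1 + 0.5) π − 0.5 π* + 1 (y − y*)
1.5 π = 8.47 − 1.7 + 0.5 × 2.5 − 1 × (-3.4) = 11.42
π = 11.42 / 1.5 = 7.61

7.61%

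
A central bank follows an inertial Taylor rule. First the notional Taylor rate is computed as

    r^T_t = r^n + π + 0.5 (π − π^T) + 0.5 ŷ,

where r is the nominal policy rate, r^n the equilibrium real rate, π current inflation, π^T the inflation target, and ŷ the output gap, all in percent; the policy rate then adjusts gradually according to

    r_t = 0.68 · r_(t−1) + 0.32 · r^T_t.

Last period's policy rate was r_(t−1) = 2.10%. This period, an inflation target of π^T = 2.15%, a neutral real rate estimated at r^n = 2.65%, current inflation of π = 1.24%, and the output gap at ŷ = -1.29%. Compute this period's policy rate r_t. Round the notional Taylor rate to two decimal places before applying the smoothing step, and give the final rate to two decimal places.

2.32%

r^T_t = 2.65 + 1.24 + 0.5 × (1.24 − 2.15) + 0.5 × (-1.29)
   = 2.65 + 1.24 − 0.455 − 0.645 = 2.79
r_t = 0.68 × 2.10 + 0.32 × 2.79 = 1.428 + 0.8928 = 2.32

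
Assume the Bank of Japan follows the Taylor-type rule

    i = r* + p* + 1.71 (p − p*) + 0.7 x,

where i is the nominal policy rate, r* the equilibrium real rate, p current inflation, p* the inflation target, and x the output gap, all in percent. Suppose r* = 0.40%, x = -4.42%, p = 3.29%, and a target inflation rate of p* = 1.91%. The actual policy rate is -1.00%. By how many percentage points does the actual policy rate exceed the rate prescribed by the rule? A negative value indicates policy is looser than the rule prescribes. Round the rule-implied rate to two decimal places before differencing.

i = 0.40 + 1.91 + 1.71 × (3.29 − 1.91) + 0.7 × (-4.42)
   = 0.40 + 1.91 + 2.3598 − 3.094 = 1.58
Deviation = -1.00 − 1.58 = -2.58 pp.

-2.58 pp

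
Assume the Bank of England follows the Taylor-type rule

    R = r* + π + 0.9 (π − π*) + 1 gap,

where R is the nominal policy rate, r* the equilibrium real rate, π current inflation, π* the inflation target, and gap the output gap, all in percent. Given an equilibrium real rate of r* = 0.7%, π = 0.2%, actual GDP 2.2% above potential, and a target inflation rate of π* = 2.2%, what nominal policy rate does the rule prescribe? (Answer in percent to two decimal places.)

1.30%

Output 2.2% above potential → gap = 2.2.
R = 0.7 + 0.2 + 0.9 × (0.2 − 2.2) + 1 × 2.2
   = 0.7 + 0.2 − 1.8 + 2.2 = 1.30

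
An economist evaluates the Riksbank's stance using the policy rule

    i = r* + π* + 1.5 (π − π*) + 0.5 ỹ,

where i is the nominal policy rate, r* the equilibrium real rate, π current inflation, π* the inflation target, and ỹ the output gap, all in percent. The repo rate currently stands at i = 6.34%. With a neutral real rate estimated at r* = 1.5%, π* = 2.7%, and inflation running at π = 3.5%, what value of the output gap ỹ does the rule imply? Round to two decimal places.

1.88%

0.5 ỹ = 6.34 − 1.5 − 2.7 − 1.5 × (3.5 − 2.7) = 0.94
ỹ = 0.94 / 0.5 = 1.88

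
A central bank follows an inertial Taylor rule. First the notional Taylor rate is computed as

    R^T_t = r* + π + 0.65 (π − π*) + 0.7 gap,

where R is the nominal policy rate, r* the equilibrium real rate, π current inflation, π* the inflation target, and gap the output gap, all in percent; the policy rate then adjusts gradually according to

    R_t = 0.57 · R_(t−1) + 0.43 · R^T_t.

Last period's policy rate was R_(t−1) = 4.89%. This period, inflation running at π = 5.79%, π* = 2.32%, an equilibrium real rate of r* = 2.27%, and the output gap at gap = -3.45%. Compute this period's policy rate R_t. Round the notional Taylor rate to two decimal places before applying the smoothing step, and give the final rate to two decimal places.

R^T_t = 2.27 + 5.79 + 0.65 × (5.79 − 2.32) + 0.7 × (-3.45)
   = 2.27 + 5.79 + 2.2555 − 2.415 = 7.90
R_t = 0.57 × 4.89 + 0.43 × 7.90 = 2.7873 + 3.397 = 6.18

6.18%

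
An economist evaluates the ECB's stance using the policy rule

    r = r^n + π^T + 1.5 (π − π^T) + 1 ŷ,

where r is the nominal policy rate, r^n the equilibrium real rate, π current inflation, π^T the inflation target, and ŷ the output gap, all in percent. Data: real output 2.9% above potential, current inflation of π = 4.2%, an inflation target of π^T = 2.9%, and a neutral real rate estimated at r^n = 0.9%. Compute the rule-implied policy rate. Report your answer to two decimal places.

Output 2.9% above potential → ŷ = 2.9.
r = 0.9 + 2.9 + 1.5 × (4.2 − 2.9) + 1 × 2.9
   = 0.9 + 2.9 + 1.95 + 2.9 = 8.65

8.65%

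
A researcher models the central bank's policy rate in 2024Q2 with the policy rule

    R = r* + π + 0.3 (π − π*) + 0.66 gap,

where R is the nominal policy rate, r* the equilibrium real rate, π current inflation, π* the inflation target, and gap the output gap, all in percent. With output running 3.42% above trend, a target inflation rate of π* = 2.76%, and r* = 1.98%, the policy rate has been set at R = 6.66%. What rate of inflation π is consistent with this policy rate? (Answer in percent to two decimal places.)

Output 3.42% above potential → gap = 3.42.
Collecting π: R = r* + (1 + 0.3) π − 0.3 π* + 0.66 gap
1.3 π = 6.66 − 1.98 + 0.3 × 2.76 − 0.66 × 3.42 = 3.2508
π = 3.2508 / 1.3 = 2.50

2.50%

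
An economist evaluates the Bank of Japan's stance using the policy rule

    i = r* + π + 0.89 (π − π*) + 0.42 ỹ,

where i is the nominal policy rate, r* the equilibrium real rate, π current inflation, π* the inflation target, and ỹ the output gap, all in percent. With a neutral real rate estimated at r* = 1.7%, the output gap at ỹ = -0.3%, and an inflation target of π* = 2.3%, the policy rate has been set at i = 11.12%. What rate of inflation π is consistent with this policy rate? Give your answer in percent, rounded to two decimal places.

Collecting π: i = r* + (1 + 0.89) π − 0.89 π* + 0.42 ỹ
1.89 π = 11.12 − 1.7 + 0.89 × 2.3 − 0.42 × (-0.3) = 11.593
π = 11.593 / 1.89 = 6.13

6.13%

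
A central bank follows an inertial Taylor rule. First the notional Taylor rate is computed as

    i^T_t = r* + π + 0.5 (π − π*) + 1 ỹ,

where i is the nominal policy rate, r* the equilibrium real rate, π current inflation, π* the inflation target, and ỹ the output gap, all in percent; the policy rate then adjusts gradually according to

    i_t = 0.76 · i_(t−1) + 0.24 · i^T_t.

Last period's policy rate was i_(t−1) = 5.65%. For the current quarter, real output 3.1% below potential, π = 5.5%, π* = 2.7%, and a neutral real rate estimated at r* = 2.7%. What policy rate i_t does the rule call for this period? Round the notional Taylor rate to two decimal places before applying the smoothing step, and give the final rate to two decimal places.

5.85%

Output 3.1% below potential → ỹ = -3.1.
i^T_t = 2.7 + 5.5 + 0.5 × (5.5 − 2.7) + 1 × (-3.1)
   = 2.7 + 5.5 + 1.4 − 3.1 = 6.50
i_t = 0.76 × 5.65 + 0.24 × 6.50 = 4.294 + 1.56 = 5.85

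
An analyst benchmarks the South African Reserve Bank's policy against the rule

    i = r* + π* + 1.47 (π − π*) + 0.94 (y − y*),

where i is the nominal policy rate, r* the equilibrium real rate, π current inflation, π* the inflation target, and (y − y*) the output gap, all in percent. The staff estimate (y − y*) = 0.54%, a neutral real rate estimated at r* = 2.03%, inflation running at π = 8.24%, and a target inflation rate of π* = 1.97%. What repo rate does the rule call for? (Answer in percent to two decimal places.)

i = 2.03 + 1.97 + 1.47 × (8.24 − 1.97) + 0.94 × 0.54
   = 2.03 + 1.97 + 9.2169 + 0.5076 = 13.72

13.72%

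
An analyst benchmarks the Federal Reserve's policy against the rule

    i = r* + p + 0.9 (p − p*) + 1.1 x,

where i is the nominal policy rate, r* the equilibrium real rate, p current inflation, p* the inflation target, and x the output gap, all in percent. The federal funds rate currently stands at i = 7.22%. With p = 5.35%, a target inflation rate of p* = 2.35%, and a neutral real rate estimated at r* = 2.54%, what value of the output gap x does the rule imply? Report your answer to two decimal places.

-3.06%

1.1 x = 7.22 − 2.54 − 5.35 − 0.9 × (5.35 − 2.35) = -3.37
x = -3.37 / 1.1 = -3.06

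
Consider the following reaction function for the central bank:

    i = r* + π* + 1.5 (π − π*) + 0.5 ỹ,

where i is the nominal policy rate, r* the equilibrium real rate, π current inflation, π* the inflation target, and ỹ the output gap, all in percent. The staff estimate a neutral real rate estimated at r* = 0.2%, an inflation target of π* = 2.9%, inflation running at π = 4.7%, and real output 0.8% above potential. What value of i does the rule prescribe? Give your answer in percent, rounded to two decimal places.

Output 0.8% above potential → ỹ = 0.8.
i = 0.2 + 2.9 + 1.5 × (4.7 − 2.9) + 0.5 × 0.8
   = 0.2 + 2.9 + 2.7 + 0.4 = 6.20

6.20%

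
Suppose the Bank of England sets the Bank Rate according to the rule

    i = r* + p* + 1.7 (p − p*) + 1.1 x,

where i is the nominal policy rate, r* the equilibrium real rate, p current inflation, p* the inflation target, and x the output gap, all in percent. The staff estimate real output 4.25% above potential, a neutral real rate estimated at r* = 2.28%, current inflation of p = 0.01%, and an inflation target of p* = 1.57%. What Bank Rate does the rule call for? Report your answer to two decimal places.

5.87%

Output 4.25% above potential → x = 4.25.
i = 2.28 + 1.57 + 1.7 × (0.01 − 1.57) + 1.1 × 4.25
   = 2.28 + 1.57 − 2.652 + 4.675 = 5.87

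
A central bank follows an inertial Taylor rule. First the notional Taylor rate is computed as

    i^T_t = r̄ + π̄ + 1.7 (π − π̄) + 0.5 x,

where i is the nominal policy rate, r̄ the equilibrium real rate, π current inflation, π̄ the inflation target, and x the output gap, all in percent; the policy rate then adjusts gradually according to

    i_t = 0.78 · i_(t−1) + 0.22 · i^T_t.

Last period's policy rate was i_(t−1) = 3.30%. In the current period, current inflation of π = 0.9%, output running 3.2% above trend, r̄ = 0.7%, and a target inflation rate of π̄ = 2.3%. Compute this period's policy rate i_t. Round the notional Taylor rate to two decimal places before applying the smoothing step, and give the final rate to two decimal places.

Output 3.2% above potential → x = 3.2.
i^T_t = 0.7 + 2.3 + 1.7 × (0.9 − 2.3) + 0.5 × 3.2
   = 0.7 + 2.3 − 2.38 + 1.6 = 2.22
i_t = 0.78 × 3.30 + 0.22 × 2.22 = 2.574 + 0.4884 = 3.06

3.06%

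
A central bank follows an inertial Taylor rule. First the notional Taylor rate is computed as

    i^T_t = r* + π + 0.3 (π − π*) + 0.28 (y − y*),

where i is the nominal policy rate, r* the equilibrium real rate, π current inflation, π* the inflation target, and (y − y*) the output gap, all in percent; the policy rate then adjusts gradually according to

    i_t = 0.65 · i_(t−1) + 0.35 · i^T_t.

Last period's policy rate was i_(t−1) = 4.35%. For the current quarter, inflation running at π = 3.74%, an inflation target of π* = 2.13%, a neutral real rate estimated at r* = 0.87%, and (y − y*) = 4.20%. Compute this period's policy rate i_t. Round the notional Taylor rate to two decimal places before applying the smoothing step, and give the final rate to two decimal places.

5.02%

i^T_t = 0.87 + 3.74 + 0.3 × (3.74 − 2.13) + 0.28 × 4.20
   = 0.87 + 3.74 + 0.483 + 1.176 = 6.27
i_t = 0.65 × 4.35 + 0.35 × 6.27 = 2.8275 + 2.1945 = 5.02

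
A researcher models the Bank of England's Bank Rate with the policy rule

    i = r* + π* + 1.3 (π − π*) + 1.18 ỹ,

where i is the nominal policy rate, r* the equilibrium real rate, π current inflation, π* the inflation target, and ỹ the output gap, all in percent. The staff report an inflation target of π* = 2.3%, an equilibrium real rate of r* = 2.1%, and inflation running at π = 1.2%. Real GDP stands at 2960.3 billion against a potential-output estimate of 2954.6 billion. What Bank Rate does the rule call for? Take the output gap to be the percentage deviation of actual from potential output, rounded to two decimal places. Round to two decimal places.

3.19%

Output gap = 100 × (2960.3 − 2954.6) / 2954.6 = 0.19%.
i = 2.10 + 2.30 + 1.3 × (1.20 − 2.30) + 1.18 × 0.19
   = 2.10 + 2.3 − 1.43 + 0.2242 = 3.19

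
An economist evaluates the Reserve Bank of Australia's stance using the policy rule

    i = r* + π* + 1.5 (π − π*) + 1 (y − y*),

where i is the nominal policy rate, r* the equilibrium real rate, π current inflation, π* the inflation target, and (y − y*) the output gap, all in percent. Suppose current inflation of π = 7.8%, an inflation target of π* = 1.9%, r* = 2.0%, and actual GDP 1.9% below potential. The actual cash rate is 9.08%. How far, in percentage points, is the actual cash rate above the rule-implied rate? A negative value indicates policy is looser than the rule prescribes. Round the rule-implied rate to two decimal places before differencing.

-1.77 pp

Output 1.9% below potential → (y − y*) = -1.9.
i = 2.0 + 1.9 + 1.5 × (7.8 − 1.9) + 1 × (-1.9)
   = 2.0 + 1.9 + 8.85 − 1.9 = 10.85
Deviation = 9.08 − 10.85 = -1.77 pp.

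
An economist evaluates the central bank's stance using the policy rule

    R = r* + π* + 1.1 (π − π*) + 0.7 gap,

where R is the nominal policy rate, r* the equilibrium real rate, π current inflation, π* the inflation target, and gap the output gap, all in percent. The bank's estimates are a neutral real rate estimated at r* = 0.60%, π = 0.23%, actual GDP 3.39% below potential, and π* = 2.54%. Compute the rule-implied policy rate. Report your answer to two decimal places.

-1.77%

Output 3.39% below potential → gap = -3.39.
R = 0.60 + 2.54 + 1.1 × (0.23 − 2.54) + 0.7 × (-3.39)
   = 0.60 + 2.54 − 2.541 − 2.373 = -1.77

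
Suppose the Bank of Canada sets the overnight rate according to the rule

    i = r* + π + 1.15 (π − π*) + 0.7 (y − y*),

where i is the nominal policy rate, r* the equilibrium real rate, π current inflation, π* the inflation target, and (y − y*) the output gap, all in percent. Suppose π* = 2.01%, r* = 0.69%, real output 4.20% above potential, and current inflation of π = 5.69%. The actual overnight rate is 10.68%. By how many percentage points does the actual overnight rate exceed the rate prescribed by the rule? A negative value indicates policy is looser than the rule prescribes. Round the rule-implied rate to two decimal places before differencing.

-2.87 pp

Output 4.20% above potential → (y − y*) = 4.20.
i = 0.69 + 5.69 + 1.15 × (5.69 − 2.01) + 0.7 × 4.20
   = 0.69 + 5.69 + 4.232 + 2.94 = 13.55
Deviation = 10.68 − 13.55 = -2.87 pp.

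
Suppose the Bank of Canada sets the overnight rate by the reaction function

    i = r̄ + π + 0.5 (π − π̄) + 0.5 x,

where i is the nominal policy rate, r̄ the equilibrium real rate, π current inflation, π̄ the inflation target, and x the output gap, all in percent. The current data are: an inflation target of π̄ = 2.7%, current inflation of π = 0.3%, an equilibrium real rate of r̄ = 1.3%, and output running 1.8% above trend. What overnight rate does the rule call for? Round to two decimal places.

Output 1.8% above potential → x = 1.8.
i = 1.3 + 0.3 + 0.5 × (0.3 − 2.7) + 0.5 × 1.8
   = 1.3 + 0.3 − 1.2 + 0.9 = 1.30

1.30%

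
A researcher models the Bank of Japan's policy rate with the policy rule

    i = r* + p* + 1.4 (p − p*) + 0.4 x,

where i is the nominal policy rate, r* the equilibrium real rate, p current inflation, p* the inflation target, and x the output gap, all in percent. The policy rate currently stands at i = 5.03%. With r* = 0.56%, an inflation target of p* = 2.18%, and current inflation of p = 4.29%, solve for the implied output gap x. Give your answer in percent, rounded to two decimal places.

0.4 x = 5.03 − 0.56 − 2.18 − 1.4 × (4.29 − 2.18) = -0.664
x = -0.664 / 0.4 = -1.66

-1.66%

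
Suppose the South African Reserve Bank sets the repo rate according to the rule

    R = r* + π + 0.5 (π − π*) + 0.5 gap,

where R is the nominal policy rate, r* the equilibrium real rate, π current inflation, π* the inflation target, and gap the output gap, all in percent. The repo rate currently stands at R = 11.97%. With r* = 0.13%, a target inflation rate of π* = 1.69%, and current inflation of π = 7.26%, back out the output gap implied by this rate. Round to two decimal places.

3.59%

0.5 gap = 11.97 − 0.13 − 7.26 − 0.5 × (7.26 − 1.69) = 1.795
gap = 1.795 / 0.5 = 3.59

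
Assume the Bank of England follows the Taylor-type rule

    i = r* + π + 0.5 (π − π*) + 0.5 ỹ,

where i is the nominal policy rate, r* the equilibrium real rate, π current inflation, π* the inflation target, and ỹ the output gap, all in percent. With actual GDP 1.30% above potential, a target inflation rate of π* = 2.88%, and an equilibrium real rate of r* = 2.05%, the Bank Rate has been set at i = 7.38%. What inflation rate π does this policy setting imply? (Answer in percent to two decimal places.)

Output 1.30% above potential → ỹ = 1.30.
Collecting π: i = r* + (1 + 0.5) π − 0.5 π* + 0.5 ỹ
1.5 π = 7.38 − 2.05 + 0.5 × 2.88 − 0.5 × 1.30 = 6.12
π = 6.12 / 1.5 = 4.08

4.08%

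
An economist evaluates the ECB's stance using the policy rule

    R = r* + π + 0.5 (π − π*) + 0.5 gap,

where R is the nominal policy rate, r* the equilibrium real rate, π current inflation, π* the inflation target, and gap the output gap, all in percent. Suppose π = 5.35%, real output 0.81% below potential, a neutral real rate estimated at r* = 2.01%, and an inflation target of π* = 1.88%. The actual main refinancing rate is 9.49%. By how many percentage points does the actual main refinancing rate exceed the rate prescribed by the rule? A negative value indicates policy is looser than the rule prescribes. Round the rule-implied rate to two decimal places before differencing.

0.80 pp

Output 0.81% below potential → gap = -0.81.
R = 2.01 + 5.35 + 0.5 × (5.35 − 1.88) + 0.5 × (-0.81)
   = 2.01 + 5.35 + 1.735 − 0.405 = 8.69
Deviation = 9.49 − 8.69 = 0.80 pp.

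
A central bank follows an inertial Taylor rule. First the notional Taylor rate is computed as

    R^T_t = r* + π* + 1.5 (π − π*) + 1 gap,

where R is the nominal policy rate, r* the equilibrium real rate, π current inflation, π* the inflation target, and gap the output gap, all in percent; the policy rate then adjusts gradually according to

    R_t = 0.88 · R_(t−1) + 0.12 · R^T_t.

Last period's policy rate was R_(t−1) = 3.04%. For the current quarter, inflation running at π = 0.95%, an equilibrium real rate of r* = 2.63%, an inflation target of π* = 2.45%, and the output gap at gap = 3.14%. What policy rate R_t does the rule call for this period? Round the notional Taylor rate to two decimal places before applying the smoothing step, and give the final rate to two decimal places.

3.39%

R^T_t = 2.63 + 2.45 + 1.5 × (0.95 − 2.45) + 1 × 3.14
   = 2.63 + 2.45 − 2.25 + 3.14 = 5.97
R_t = 0.88 × 3.04 + 0.12 × 5.97 = 2.6752 + 0.7164 = 3.39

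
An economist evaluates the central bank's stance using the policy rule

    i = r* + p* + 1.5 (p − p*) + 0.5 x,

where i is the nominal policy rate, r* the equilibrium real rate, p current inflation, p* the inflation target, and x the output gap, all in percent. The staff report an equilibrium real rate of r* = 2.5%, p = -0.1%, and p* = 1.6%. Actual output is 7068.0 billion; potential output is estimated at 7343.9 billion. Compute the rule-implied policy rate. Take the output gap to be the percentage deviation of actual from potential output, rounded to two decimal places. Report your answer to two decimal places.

Output gap = 100 × (7068.0 − 7343.9) / 7343.9 = -3.76%.
i = 2.50 + 1.60 + 1.5 × (-0.10 − 1.60) + 0.5 × (-3.76)
   = 2.50 + 1.6 − 2.55 − 1.88 = -0.33

-0.33%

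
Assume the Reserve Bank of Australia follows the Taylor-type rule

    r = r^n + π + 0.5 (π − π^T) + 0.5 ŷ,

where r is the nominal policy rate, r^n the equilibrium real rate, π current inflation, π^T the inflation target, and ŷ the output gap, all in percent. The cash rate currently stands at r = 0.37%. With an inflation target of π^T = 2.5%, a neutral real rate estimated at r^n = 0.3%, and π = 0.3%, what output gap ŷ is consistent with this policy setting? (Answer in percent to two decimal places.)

1.74%

0.5 ŷ = 0.37 − 0.3 − 0.3 − 0.5 × (0.3 − 2.5) = 0.87
ŷ = 0.87 / 0.5 = 1.74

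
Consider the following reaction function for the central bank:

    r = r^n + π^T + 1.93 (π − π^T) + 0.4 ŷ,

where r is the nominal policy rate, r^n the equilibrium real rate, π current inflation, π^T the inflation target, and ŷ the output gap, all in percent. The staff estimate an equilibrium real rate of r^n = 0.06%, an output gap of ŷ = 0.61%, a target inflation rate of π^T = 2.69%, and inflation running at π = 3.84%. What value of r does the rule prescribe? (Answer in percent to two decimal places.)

r = 0.06 + 2.69 + 1.93 × (3.84 − 2.69) + 0.4 × 0.61
   = 0.06 + 2.69 + 2.2195 + 0.244 = 5.21

5.21%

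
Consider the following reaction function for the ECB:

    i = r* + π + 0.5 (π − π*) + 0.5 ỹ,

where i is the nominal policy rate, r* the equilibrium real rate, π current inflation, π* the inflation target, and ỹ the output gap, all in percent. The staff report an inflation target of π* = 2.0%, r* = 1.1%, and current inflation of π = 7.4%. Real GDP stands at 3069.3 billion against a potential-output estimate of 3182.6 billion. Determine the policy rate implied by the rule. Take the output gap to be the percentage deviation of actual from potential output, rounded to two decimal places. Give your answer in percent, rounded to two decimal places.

Output gap = 100 × (3069.3 − 3182.6) / 3182.6 = -3.56%.
i = 1.10 + 7.40 + 0.5 × (7.40 − 2.00) + 0.5 × (-3.56)
   = 1.10 + 7.4 + 2.7 − 1.78 = 9.42

9.42%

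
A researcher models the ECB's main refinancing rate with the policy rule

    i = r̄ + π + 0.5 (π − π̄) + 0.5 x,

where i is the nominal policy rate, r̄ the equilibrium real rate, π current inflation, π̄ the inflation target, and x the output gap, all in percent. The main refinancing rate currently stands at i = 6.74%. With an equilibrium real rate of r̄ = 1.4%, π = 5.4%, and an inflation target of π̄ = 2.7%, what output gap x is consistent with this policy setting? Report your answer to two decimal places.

0.5 x = 6.74 − 1.4 − 5.4 − 0.5 × (5.4 − 2.7) = -1.41
x = -1.41 / 0.5 = -2.82

-2.82%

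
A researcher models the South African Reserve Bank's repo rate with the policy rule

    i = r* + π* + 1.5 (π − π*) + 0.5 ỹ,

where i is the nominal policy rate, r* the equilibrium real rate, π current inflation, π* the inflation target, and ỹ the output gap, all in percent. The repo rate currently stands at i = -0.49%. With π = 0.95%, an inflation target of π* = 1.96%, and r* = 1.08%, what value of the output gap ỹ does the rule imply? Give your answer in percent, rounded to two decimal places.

0.5 ỹ = -0.49 − 1.08 − 1.96 − 1.5 × (0.95 − 1.96) = -2.015
ỹ = -2.015 / 0.5 = -4.03

-4.03%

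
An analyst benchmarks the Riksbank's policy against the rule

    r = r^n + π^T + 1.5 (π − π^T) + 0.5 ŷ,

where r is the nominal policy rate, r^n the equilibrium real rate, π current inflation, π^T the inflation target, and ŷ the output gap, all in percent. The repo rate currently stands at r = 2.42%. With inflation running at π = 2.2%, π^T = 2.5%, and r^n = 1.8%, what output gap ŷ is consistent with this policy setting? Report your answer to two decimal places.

0.5 ŷ = 2.42 − 1.8 − 2.5 − 1.5 × (2.2 − 2.5) = -1.43
ŷ = -1.43 / 0.5 = -2.86

-2.86%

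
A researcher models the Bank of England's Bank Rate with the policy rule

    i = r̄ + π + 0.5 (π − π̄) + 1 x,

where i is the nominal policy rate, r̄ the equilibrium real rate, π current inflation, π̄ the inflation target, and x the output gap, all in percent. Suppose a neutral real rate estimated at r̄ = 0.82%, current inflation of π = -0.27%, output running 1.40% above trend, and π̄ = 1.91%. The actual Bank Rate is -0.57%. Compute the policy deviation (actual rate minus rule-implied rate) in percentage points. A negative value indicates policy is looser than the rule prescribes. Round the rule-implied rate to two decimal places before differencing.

-1.43 pp

Output 1.40% above potential → x = 1.40.
i = 0.82 + (-0.27) + 0.5 × (-0.27 − 1.91) + 1 × 1.40
   = 0.82 − 0.27 − 1.09 + 1.4 = 0.86
Deviation = -0.57 − 0.86 = -1.43 pp.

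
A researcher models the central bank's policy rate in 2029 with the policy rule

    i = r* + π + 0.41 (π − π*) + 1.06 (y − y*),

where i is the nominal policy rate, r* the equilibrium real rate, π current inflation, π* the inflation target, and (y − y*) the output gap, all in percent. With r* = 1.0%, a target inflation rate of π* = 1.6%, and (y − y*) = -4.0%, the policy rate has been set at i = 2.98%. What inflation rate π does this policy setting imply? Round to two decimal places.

4.88%

Collecting π: i = r* + (1 + 0.41) π − 0.41 π* + 1.06 (y − y*)
1.41 π = 2.98 − 1.0 + 0.41 × 1.6 − 1.06 × (-4.0) = 6.876
π = 6.876 / 1.41 = 4.88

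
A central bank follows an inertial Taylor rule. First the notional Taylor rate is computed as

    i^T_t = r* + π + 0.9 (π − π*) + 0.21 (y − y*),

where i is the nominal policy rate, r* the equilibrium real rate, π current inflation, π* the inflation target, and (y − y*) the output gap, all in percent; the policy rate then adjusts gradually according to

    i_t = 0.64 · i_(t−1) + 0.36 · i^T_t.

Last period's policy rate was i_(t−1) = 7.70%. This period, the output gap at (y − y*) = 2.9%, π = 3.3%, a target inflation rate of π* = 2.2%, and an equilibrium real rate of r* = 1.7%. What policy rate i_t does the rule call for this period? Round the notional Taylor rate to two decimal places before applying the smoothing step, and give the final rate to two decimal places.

7.30%

i^T_t = 1.7 + 3.3 + 0.9 × (3.3 − 2.2) + 0.21 × 2.9
   = 1.7 + 3.3 + 0.99 + 0.609 = 6.60
i_t = 0.64 × 7.70 + 0.36 × 6.60 = 4.928 + 2.376 = 7.30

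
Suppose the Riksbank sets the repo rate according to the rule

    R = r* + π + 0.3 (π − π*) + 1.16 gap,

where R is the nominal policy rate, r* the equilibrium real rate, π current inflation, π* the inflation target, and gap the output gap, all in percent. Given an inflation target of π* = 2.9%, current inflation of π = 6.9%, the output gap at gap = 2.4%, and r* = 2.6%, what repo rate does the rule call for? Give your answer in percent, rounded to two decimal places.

13.48%

R = 2.6 + 6.9 + 0.3 × (6.9 − 2.9) + 1.16 × 2.4
   = 2.6 + 6.9 + 1.2 + 2.784 = 13.48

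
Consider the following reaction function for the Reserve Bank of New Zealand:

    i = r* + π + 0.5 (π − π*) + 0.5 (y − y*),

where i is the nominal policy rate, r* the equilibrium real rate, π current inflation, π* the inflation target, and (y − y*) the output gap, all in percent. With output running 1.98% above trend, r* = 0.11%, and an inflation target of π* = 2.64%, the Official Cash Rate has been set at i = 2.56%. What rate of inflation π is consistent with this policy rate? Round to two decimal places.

Output 1.98% above potential → (y − y*) = 1.98.
Collecting π: i = r* + (1 + 0.5) π − 0.5 π* + 0.5 (y − y*)
1.5 π = 2.56 − 0.11 + 0.5 × 2.64 − 0.5 × 1.98 = 2.78
π = 2.78 / 1.5 = 1.85

1.85%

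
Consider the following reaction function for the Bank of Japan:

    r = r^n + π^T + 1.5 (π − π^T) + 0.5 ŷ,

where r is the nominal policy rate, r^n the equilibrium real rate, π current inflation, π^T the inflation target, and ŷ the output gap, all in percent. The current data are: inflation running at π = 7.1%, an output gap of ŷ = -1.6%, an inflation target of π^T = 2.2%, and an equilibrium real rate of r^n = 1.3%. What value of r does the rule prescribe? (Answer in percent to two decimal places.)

10.05%

r = 1.3 + 2.2 + 1.5 × (7.1 − 2.2) + 0.5 × (-1.6)
   = 1.3 + 2.2 + 7.35 − 0.8 = 10.05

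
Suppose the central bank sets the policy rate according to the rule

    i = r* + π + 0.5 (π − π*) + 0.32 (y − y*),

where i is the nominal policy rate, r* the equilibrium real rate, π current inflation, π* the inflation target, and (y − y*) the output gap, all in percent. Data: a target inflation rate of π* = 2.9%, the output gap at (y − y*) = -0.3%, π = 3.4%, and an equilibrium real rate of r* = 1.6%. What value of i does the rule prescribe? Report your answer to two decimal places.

5.15%

i = 1.6 + 3.4 + 0.5 × (3.4 − 2.9) + 0.32 × (-0.3)
   = 1.6 + 3.4 + 0.25 − 0.096 = 5.15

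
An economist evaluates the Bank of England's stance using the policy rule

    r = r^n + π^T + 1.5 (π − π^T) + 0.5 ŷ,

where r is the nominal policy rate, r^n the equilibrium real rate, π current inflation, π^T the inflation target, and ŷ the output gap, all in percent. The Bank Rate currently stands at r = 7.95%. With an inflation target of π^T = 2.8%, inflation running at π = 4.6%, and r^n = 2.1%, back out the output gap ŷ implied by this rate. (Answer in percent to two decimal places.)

0.5 ŷ = 7.95 − 2.1 − 2.8 − 1.5 × (4.6 − 2.8) = 0.35
ŷ = 0.35 / 0.5 = 0.70

0.70%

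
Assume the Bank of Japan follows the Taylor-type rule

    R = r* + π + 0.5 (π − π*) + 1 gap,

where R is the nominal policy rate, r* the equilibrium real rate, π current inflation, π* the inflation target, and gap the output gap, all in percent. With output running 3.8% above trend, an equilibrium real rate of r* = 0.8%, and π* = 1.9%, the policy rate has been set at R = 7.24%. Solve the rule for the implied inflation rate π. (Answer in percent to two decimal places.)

2.39%

Output 3.8% above potential → gap = 3.8.
Collecting π: R = r* + (1 + 0.5) π − 0.5 π* + 1 gap
1.5 π = 7.24 − 0.8 + 0.5 × 1.9 − 1 × 3.8 = 3.59
π = 3.59 / 1.5 = 2.39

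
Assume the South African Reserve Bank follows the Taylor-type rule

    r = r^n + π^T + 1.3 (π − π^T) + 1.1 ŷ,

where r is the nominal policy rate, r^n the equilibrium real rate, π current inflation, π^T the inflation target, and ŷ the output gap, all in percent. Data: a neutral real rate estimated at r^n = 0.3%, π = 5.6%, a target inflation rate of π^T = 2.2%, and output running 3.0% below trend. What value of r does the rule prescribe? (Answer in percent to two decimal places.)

Output 3.0% below potential → ŷ = -3.0.
r = 0.3 + 2.2 + 1.3 × (5.6 − 2.2) + 1.1 × (-3.0)
   = 0.3 + 2.2 + 4.42 − 3.3 = 3.62

3.62%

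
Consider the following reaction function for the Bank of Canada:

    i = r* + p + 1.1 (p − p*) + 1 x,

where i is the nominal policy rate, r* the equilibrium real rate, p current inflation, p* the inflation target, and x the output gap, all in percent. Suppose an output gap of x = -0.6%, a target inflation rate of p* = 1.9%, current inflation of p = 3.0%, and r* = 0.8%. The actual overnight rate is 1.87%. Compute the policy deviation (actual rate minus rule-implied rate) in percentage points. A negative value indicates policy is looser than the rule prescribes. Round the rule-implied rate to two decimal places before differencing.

i = 0.8 + 3.0 + 1.1 × (3.0 − 1.9) + 1 × (-0.6)
   = 0.8 + 3 + 1.21 − 0.6 = 4.41
Deviation = 1.87 − 4.41 = -2.54 pp.

-2.54 pp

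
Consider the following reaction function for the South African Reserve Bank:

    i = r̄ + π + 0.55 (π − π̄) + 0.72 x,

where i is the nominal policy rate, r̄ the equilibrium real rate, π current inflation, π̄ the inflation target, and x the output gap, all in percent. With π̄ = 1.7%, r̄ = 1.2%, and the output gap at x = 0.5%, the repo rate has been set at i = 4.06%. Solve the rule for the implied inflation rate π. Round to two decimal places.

Collecting π: i = r̄ + (1 + 0.55) π − 0.55 π̄ + 0.72 x
1.55 π = 4.06 − 1.2 + 0.55 × 1.7 − 0.72 × 0.5 = 3.435
π = 3.435 / 1.55 = 2.22

2.22%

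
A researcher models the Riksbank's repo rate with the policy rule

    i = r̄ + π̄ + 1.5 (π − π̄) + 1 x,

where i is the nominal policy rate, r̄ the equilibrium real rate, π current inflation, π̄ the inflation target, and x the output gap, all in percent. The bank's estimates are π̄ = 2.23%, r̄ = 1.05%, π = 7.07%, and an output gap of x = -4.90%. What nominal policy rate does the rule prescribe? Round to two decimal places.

i = 1.05 + 2.23 + 1.5 × (7.07 − 2.23) + 1 × (-4.90)
   = 1.05 + 2.23 + 7.26 − 4.9 = 5.64

5.64%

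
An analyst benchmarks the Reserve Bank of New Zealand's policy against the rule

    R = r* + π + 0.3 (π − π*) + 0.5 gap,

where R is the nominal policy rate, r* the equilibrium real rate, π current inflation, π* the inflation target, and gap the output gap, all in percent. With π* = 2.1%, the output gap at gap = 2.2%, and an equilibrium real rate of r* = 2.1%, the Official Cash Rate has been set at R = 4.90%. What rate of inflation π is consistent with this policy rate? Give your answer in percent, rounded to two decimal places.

1.79%

Collecting π: R = r* + (1 + 0.3) π − 0.3 π* + 0.5 gap
1.3 π = 4.90 − 2.1 + 0.3 × 2.1 − 0.5 × 2.2 = 2.33
π = 2.33 / 1.3 = 1.79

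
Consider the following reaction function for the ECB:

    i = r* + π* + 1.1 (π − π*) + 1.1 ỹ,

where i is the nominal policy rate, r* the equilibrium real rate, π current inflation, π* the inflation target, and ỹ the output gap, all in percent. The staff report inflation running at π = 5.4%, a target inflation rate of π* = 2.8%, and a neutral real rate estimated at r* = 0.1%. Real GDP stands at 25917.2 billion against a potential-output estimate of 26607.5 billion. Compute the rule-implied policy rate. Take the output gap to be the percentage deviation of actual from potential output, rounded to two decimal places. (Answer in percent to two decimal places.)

2.91%

Output gap = 100 × (25917.2 − 26607.5) / 26607.5 = -2.59%.
i = 0.10 + 2.80 + 1.1 × (5.40 − 2.80) + 1.1 × (-2.59)
   = 0.10 + 2.8 + 2.86 − 2.849 = 2.91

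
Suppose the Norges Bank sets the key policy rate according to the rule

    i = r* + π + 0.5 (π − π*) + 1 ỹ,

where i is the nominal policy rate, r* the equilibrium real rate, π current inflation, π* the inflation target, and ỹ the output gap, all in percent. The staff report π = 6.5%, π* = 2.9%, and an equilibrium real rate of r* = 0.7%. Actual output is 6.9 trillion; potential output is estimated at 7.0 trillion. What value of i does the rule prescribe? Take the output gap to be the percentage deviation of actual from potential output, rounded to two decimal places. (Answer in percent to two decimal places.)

Output gap = 100 × (6.9 − 7.0) / 7.0 = -1.43%.
i = 0.70 + 6.50 + 0.5 × (6.50 − 2.90) + 1 × (-1.43)
   = 0.70 + 6.5 + 1.8 − 1.43 = 7.57

7.57%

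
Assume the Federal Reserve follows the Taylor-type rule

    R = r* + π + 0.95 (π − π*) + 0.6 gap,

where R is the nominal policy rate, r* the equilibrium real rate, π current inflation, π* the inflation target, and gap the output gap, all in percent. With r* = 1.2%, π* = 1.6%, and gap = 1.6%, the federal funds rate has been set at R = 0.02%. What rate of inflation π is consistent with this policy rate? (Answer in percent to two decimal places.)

Collecting π: R = r* + (1 + 0.95) π − 0.95 π* + 0.6 gap
1.95 π = 0.02 − 1.2 + 0.95 × 1.6 − 0.6 × 1.6 = -0.62
π = -0.62 / 1.95 = -0.32

-0.32%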